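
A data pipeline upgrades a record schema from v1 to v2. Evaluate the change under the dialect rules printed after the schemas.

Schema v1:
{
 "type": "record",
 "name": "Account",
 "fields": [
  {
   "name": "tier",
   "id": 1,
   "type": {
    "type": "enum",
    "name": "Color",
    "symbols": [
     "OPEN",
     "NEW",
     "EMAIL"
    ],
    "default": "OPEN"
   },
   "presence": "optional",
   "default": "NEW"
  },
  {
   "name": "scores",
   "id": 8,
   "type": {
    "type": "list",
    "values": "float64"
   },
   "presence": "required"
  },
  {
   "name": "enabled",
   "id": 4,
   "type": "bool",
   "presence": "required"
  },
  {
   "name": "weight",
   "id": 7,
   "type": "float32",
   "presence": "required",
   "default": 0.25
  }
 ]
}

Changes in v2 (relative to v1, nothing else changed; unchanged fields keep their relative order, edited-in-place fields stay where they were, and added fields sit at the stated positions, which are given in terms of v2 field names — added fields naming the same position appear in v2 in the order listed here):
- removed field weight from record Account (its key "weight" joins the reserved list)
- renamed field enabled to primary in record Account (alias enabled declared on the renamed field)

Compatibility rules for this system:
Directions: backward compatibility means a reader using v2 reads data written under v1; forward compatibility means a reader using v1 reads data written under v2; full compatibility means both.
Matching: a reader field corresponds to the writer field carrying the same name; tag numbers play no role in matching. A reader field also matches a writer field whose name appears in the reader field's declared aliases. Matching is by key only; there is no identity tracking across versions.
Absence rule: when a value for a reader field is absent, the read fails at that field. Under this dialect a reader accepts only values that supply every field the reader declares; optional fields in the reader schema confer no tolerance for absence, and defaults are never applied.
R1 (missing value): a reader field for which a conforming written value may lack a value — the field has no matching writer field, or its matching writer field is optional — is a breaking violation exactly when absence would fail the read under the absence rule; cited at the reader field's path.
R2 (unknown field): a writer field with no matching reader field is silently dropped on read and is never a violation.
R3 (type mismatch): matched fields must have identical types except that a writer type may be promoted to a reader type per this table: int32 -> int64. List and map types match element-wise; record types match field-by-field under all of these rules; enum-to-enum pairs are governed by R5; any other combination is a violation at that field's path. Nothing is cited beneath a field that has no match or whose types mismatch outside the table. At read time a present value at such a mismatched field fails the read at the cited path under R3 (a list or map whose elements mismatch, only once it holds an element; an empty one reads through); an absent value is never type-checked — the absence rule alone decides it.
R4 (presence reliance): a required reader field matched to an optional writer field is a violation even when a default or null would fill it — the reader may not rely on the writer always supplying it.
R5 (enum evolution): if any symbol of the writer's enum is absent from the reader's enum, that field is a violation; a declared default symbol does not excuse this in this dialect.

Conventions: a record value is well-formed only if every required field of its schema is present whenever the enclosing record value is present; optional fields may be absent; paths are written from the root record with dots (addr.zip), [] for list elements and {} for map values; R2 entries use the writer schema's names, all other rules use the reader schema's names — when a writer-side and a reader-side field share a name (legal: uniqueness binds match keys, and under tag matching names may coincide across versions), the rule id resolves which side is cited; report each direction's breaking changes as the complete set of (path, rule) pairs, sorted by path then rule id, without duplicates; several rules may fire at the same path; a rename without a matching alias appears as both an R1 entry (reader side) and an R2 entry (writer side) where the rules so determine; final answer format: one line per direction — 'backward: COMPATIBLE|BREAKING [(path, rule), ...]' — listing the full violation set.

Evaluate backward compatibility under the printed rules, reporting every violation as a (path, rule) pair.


arrows below run writer -> reader for Account
backward analysis of Account with v2 as reader and v1 as writer:
  tier <- tier (Color -> Color, writer optional)
  scores <- scores (list<float64> -> list<float64>, writer required)
  primary <- enabled (bool -> bool, writer required)
  writer weight: unknown to reader
  breaking: (tier, R1)
  => backward verdict for Account: BREAKING, 1 violation(s)
ruling out the remaining Account differences:
  removed field weight from record Account (its key "weight" joins the reserved list) -> affects forward compatibility only, which is not asked
  renamed field enabled to primary in record Account (alias enabled declared on the renamed field) -> affects forward compatibility only, which is not asked

backward: BREAKING [(tier, R1)]


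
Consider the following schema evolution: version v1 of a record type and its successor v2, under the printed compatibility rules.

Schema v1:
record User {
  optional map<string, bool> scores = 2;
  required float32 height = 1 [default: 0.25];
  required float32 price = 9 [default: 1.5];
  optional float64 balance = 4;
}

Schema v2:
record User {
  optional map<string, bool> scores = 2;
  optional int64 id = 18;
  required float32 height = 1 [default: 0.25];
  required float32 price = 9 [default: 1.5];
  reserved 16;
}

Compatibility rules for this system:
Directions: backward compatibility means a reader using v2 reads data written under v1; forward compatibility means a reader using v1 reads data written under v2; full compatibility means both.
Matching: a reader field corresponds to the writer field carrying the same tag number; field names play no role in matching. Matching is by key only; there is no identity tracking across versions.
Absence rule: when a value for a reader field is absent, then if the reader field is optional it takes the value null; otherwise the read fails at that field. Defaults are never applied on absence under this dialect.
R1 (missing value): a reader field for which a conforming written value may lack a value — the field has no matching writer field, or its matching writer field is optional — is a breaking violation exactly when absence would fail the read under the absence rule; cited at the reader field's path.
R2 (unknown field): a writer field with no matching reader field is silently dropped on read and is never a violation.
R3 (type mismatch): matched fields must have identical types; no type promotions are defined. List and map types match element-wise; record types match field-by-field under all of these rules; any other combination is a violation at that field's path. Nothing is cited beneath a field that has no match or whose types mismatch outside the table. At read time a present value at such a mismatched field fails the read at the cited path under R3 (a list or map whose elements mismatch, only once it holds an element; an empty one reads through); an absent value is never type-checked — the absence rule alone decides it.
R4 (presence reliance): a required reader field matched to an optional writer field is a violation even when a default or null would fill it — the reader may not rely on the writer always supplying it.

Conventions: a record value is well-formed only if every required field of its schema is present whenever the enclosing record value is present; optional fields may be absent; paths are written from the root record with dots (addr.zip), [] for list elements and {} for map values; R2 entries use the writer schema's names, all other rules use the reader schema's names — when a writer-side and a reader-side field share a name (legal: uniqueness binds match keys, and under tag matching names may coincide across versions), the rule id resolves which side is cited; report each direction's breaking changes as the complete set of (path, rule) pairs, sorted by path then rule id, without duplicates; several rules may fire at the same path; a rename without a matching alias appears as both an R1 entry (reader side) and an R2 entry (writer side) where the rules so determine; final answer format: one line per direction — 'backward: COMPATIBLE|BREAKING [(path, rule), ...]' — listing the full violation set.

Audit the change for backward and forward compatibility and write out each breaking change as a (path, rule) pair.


backward: COMPATIBLE []; forward: COMPATIBLE []

the writer's type comes first in each User pair
backward for User (reader v2, writer v1):
  map<string, bool> -> map<string, bool>, writer optional: scores aligns to scores
  no writer field matches reader id
  float32 -> float32, writer required: height aligns to height
  float32 -> float32, writer required: price aligns to price
  leftover writer field: balance
  => backward verdict for User: COMPATIBLE, no violations
forward for User (reader v1, writer v2):
  map<string, bool> -> map<string, bool>, writer optional: scores aligns to scores
  float32 -> float32, writer required: height aligns to height
  float32 -> float32, writer required: price aligns to price
  no writer field matches reader balance
  leftover writer field: id
  => forward verdict for User: COMPATIBLE, no violations


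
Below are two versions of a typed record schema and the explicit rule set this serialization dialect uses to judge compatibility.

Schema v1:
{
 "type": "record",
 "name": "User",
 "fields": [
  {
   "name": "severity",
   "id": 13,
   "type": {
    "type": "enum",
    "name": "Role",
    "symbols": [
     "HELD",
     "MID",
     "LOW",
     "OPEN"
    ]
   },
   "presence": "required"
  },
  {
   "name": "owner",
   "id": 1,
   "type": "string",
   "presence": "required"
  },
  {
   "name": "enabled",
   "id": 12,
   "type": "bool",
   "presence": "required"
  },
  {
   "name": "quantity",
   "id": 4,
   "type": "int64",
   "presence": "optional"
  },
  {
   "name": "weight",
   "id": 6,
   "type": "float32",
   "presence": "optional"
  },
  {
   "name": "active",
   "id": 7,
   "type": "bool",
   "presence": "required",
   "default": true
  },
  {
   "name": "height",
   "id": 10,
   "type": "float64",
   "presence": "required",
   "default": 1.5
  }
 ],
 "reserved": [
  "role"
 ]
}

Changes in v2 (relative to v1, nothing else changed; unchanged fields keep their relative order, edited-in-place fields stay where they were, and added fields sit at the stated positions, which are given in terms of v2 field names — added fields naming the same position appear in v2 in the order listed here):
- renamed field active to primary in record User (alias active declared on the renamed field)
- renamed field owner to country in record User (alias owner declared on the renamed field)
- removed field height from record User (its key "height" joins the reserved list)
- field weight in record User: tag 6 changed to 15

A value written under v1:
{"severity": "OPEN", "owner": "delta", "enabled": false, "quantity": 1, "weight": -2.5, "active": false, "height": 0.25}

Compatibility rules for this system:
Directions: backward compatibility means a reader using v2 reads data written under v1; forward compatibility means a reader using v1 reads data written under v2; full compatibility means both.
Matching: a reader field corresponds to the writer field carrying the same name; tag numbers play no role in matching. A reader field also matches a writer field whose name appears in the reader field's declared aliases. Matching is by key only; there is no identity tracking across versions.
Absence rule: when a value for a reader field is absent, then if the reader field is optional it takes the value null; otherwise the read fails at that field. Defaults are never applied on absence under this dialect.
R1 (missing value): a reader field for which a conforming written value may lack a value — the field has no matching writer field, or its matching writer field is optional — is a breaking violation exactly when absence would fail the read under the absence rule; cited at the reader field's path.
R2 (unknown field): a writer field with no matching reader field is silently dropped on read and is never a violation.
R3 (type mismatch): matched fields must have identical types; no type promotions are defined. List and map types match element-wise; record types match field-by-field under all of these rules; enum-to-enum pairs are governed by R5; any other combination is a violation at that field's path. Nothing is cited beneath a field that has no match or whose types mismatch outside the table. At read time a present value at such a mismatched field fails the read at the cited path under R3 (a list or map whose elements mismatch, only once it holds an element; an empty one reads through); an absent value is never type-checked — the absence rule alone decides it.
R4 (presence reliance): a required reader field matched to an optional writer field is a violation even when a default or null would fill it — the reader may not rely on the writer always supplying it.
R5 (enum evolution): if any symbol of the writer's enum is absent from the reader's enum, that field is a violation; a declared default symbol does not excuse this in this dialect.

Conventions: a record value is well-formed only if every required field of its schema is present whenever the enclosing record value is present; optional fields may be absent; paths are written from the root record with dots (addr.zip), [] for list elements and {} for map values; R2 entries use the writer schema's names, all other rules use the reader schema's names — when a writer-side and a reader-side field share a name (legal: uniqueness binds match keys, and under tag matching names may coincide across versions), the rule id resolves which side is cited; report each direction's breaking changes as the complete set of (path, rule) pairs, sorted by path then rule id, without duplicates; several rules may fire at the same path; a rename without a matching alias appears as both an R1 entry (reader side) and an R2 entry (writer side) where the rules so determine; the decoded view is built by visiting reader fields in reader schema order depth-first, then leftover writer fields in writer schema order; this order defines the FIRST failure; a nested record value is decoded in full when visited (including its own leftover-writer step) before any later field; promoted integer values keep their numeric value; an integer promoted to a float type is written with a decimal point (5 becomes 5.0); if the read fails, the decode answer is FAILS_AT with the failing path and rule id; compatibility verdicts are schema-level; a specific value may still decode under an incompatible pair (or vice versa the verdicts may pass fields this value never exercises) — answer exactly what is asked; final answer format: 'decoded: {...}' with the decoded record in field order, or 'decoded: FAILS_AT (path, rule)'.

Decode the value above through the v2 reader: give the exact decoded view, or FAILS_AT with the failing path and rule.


arrows below run writer -> reader for User
decode walk for User under reader schema v2:
  severity := "OPEN"
  country := "delta" (from writer owner)
  enabled := false
  quantity := 1
  weight := -2.5
  primary := false (from writer active)
  writer height: unknown -> dropped
  => decoded: {"severity": "OPEN", "country": "delta", "enabled": false, "quantity": 1, "weight": -2.5, "primary": false}
the rest of the User diff is inert for this question:
  field weight in record User: tag 6 changed to 15 -> triggers nothing under the printed rules; the User answer is the same either way

decoded: {"severity": "OPEN", "country": "delta", "enabled": false, "quantity": 1, "weight": -2.5, "primary": false}


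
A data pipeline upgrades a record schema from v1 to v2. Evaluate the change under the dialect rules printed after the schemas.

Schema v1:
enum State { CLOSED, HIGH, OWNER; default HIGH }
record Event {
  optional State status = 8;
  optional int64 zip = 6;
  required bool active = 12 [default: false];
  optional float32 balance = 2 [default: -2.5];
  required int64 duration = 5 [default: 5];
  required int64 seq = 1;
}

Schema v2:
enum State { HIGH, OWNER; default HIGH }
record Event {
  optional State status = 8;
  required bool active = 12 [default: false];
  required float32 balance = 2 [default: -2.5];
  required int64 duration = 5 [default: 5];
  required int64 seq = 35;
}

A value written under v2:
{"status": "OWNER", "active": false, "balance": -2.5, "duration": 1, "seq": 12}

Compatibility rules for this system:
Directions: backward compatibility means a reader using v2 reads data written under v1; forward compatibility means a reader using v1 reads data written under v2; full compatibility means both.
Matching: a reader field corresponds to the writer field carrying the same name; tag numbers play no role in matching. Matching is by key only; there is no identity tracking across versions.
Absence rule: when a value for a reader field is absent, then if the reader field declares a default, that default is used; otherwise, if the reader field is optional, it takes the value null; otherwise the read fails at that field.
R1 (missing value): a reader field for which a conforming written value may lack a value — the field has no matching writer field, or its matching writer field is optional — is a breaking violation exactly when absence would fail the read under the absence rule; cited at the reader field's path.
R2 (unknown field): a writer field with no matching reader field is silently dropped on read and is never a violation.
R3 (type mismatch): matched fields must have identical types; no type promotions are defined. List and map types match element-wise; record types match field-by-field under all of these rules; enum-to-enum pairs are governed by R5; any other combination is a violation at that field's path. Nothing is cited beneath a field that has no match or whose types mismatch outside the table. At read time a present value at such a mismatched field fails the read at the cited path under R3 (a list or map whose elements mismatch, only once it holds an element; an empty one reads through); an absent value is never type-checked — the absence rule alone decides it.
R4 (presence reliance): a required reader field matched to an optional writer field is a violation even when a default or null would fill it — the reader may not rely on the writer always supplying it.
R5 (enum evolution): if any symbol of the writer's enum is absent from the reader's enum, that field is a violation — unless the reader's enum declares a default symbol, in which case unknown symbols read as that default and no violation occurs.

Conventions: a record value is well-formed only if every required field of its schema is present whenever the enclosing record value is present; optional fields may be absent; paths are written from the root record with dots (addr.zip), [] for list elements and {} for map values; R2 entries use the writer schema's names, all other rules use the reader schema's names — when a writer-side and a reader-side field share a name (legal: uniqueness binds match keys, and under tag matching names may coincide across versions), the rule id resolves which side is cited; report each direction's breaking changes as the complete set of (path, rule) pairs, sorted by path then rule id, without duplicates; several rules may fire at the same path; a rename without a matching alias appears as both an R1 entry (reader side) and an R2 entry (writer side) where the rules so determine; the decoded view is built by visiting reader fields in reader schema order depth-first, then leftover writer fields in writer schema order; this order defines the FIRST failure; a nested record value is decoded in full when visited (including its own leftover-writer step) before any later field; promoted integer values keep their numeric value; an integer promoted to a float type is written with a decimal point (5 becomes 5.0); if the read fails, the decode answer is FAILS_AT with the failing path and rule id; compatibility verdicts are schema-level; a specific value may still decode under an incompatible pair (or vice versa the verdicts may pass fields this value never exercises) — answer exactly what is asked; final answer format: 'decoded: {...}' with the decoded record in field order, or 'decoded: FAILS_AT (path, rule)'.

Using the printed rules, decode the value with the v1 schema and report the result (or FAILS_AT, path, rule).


decoded: {"status": "OWNER", "zip": null, "active": false, "balance": -2.5, "duration": 1, "seq": 12}

each type pair in Event: writer, then reader
decoding the Event value with the v1 reader:
  status := "OWNER"
  zip := null (absent, optional -> null)
  active := false
  balance := -2.5
  duration := 1
  seq := 12
  => decoded: {"status": "OWNER", "zip": null, "active": false, "balance": -2.5, "duration": 1, "seq": 12}
the other Event changes do not affect what is asked:
  removed field zip from record Event -> inert under this dialect — no rule fires on Event and the result does not move
  field balance in record Event: optional changed to required -> a verdict-level change on Event — the shown value reads the same
  field seq in record Event: tag 1 changed to 35 -> inert under this dialect — no rule fires on Event and the result does not move
  enum State (field status in record Event): symbol CLOSED removed -> inert under this dialect — no rule fires on Event and the result does not move


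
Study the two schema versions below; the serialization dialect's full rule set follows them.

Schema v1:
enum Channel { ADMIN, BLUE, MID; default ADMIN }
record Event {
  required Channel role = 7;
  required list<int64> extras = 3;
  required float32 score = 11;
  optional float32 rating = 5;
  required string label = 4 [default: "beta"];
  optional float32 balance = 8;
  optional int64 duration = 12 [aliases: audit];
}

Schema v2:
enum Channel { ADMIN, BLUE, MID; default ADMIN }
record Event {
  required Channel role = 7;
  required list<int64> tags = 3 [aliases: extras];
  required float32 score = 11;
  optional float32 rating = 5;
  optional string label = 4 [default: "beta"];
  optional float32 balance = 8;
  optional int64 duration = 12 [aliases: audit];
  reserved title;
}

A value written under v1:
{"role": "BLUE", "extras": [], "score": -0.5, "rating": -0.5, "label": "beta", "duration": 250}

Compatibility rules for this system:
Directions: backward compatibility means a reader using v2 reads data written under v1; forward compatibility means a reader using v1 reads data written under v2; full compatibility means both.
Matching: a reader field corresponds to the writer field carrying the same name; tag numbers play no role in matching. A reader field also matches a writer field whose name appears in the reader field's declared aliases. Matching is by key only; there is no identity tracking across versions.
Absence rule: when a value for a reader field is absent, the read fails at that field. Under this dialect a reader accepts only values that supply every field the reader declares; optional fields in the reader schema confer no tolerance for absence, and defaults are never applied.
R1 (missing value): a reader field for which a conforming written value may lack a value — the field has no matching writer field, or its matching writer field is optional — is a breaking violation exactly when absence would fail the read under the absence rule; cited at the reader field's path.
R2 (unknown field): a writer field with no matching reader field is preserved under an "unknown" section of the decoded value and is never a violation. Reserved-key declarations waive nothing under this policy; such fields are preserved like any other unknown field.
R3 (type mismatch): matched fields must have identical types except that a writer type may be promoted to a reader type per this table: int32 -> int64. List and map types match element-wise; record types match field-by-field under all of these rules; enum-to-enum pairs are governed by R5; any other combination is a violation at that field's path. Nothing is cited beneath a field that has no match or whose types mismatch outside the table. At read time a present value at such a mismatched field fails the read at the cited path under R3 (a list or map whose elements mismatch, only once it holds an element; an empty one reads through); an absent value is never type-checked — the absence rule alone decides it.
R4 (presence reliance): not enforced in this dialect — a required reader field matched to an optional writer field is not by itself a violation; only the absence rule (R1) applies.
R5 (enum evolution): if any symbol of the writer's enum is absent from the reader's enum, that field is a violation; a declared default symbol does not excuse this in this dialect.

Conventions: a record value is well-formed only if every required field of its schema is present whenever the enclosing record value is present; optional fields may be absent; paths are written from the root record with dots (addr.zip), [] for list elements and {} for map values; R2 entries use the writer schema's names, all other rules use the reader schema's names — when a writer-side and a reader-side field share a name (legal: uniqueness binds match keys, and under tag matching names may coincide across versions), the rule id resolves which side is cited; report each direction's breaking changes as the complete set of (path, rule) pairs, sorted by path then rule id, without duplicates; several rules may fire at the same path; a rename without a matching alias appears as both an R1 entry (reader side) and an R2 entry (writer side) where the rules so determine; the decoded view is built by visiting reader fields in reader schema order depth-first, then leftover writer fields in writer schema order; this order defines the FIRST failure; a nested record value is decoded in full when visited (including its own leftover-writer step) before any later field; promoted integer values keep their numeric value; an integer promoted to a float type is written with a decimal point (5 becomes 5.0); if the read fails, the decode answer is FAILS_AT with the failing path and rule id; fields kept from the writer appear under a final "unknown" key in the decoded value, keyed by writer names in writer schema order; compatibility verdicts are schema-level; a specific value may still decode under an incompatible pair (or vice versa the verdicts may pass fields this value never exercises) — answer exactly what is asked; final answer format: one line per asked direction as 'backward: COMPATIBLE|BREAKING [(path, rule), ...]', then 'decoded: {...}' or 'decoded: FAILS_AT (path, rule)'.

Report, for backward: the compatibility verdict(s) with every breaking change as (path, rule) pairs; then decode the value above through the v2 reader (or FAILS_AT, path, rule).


the writer's type comes first in each Event pair
backward analysis of Event with v2 as reader and v1 as writer:
  Channel -> Channel, writer required: role aligns to role
  list<int64> -> list<int64>, writer required: tags aligns to extras
  float32 -> float32, writer required: score aligns to score
  float32 -> float32, writer optional: rating aligns to rating
  string -> string, writer required: label aligns to label
  float32 -> float32, writer optional: balance aligns to balance
  int64 -> int64, writer optional: duration aligns to duration
  breaking: (balance, R1)
  breaking: (duration, R1)
  breaking: (rating, R1)
  backward on Event therefore BREAKING (3)
migrating the Event value to v2:
  role := "BLUE"
  tags := [] (from writer extras)
  score := -0.5
  rating := -0.5
  label := "beta"
  read fails at balance under R1 (no fill)
  => FAILS_AT (balance, R1)
remaining Event differences; none change what is asked:
  field label in record Event: required changed to optional -> matters only for Event's forward compatibility — outside the asked direction
  renamed field extras to tags in record Event (alias extras declared on the renamed field) -> matters only for Event's forward compatibility — outside the asked direction

backward: BREAKING [(balance, R1), (duration, R1), (rating, R1)]; decoded: FAILS_AT (balance, R1)


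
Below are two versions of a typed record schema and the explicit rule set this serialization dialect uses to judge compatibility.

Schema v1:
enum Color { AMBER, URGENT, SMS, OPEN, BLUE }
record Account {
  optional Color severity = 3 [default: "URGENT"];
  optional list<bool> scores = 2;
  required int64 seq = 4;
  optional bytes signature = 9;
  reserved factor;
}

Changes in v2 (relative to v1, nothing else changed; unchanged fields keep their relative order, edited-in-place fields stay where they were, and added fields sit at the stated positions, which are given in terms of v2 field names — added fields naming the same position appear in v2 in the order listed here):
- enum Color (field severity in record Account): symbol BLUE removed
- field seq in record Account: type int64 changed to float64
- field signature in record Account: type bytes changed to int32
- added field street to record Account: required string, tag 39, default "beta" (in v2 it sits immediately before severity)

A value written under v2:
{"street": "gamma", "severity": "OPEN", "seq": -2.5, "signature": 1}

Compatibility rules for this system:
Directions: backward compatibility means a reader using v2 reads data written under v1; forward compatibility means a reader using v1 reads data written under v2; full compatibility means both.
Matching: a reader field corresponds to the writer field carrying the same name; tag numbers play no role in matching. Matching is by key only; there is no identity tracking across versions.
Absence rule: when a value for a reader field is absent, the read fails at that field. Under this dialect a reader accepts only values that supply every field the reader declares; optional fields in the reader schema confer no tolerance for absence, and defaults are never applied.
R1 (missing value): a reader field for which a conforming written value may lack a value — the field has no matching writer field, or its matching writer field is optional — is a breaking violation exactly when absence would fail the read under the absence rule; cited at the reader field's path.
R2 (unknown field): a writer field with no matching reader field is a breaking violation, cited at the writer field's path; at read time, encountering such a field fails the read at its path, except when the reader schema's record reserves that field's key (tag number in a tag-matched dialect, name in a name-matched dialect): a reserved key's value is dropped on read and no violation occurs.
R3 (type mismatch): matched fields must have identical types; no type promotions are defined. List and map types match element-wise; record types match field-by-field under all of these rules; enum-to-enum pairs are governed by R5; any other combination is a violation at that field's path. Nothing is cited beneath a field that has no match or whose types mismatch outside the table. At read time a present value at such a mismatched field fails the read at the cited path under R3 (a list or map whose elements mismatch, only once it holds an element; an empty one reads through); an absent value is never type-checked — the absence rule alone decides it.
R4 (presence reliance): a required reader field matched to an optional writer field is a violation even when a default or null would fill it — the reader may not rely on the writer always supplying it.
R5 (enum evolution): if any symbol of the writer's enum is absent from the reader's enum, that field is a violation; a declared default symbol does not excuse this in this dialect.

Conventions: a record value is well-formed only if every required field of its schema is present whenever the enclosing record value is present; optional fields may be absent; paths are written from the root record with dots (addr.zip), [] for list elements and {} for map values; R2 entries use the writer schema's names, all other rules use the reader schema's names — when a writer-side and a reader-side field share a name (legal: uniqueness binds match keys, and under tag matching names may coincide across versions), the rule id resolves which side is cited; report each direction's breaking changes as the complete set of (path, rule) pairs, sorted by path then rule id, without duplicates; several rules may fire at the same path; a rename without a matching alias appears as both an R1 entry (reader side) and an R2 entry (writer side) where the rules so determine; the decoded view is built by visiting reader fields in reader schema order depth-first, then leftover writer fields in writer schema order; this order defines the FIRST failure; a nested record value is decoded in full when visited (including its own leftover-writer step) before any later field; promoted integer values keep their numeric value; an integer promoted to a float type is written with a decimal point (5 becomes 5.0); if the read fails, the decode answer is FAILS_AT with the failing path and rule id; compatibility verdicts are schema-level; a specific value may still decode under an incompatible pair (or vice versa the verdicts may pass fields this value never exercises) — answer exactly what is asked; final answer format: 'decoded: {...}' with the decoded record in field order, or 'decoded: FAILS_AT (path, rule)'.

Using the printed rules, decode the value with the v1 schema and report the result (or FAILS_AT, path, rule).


each type pair in Account: writer, then reader
decode walk for Account under reader schema v1:
  severity := "OPEN"
  read fails at scores under R1 (no fill)
  => FAILS_AT (scores, R1)
the rest of the Account diff is inert for this question:
  enum Color (field severity in record Account): symbol BLUE removed -> changes Account's schema-level verdicts only — the decode of this value is the same
  field seq in record Account: type int64 changed to float64 -> changes Account's schema-level verdicts only — the decode of this value is the same
  field signature in record Account: type bytes changed to int32 -> changes Account's schema-level verdicts only — the decode of this value is the same
  added field street to record Account: required string, tag 39, default "beta" (in v2 it sits immediately before severity) -> changes Account's schema-level verdicts only — the decode of this value is the same

decoded: FAILS_AT (scores, R1)


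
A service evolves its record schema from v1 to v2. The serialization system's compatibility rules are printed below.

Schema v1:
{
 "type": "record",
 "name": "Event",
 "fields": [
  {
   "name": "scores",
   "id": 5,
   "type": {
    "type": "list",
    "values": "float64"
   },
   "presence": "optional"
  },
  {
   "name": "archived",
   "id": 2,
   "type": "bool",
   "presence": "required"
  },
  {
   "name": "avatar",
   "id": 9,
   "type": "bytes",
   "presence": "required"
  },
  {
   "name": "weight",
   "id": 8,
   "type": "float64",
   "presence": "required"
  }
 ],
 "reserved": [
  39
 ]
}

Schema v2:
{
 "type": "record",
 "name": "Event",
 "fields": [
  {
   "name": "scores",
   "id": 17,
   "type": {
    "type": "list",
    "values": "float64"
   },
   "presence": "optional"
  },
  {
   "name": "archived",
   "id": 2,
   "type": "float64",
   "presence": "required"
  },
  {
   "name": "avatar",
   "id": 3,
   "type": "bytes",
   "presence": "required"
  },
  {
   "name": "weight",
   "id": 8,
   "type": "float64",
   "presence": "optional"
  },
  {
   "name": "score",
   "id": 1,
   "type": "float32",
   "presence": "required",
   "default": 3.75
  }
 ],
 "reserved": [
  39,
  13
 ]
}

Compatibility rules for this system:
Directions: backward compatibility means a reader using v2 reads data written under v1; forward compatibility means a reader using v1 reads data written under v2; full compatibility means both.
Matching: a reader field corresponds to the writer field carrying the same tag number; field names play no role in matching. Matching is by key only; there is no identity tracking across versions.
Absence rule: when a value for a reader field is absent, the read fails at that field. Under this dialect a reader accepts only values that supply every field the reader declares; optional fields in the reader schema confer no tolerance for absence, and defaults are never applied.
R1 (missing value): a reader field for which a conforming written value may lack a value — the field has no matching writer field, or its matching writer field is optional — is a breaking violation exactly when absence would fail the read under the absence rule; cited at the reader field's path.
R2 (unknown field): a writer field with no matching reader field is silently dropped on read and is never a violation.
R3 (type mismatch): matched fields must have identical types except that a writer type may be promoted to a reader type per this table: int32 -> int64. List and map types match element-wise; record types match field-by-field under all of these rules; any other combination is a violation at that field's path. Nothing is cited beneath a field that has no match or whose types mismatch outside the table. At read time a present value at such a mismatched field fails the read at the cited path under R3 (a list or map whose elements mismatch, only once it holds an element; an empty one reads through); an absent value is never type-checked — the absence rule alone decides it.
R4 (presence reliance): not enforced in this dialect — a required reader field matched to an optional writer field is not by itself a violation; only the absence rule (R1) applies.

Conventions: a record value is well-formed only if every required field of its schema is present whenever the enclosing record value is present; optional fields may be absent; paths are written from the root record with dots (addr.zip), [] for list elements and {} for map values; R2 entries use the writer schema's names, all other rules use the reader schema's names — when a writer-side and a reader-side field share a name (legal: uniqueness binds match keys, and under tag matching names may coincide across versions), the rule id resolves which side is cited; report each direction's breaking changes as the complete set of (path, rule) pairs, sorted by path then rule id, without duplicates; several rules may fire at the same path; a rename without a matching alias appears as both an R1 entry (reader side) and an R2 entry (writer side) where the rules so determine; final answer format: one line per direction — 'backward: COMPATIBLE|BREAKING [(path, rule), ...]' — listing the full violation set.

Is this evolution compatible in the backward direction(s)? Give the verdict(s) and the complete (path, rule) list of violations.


backward: BREAKING [(archived, R3), (avatar, R1), (score, R1), (scores, R1)]

in Event below, arrows point writer -> reader
backward for Event (reader v2, writer v1):
  scores has no writer counterpart
  bool -> float64, writer required: archived aligns to archived
  avatar has no writer counterpart
  float64 -> float64, writer required: weight aligns to weight
  score has no writer counterpart
  writer scores: unknown to reader
  writer avatar: unknown to reader
  rule R3 violated at archived
  rule R1 violated at avatar
  rule R1 violated at score
  rule R1 violated at scores
  backward on Event therefore BREAKING (4)
ruling out the remaining Event differences:
  field weight in record Event: required changed to optional -> matters only for Event's forward compatibility — outside the asked direction
  field scores in record Event: tag 5 changed to 17 -> fires no rule on Event, leaving the asked answer as it is


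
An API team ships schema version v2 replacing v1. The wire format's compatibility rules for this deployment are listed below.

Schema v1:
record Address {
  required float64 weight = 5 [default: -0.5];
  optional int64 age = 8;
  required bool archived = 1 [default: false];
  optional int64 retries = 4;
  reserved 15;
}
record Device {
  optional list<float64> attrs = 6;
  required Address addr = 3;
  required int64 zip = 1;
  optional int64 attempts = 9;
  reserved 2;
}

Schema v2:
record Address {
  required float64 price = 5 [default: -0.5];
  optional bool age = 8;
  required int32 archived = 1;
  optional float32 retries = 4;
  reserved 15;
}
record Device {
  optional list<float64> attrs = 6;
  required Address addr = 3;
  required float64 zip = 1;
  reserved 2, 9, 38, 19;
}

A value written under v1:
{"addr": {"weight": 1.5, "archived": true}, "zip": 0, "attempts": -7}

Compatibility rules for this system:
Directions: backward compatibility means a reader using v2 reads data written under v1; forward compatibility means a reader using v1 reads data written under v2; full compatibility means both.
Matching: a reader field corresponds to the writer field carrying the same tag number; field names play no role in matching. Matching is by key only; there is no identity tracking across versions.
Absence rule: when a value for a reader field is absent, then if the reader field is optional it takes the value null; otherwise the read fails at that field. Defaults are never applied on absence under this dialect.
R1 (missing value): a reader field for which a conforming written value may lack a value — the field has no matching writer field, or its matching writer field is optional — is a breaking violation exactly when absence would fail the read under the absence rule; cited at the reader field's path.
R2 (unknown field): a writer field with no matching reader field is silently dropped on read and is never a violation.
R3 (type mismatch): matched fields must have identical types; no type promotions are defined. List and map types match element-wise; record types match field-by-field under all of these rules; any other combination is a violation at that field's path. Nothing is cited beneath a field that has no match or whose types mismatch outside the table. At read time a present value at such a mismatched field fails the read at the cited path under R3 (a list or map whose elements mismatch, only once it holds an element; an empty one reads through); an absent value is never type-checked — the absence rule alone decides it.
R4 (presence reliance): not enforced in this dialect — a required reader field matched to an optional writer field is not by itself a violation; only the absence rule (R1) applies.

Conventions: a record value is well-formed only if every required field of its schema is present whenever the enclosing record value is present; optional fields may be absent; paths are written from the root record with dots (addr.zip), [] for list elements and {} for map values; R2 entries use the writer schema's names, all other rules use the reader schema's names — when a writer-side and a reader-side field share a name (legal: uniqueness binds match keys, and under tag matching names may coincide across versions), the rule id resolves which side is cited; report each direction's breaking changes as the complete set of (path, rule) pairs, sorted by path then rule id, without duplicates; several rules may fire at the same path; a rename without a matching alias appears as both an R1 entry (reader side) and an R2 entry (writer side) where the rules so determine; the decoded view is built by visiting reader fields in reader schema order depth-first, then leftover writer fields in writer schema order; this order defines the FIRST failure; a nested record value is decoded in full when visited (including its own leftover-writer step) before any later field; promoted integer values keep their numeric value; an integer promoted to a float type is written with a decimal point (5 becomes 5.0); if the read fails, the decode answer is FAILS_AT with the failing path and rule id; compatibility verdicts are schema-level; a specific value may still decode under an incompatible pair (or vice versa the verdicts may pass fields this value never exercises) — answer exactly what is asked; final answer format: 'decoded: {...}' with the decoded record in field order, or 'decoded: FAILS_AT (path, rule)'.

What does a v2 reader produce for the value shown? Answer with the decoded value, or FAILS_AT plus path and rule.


decoded: FAILS_AT (addr.archived, R3)

each type pair in Device: writer, then reader
migrating the Device value to v2:
  attrs := null (not supplied -> null)
  addr.price := 1.5 (from writer weight)
  addr.age := null (not supplied -> null)
  read fails at addr.archived under R3
  => FAILS_AT (addr.archived, R3)
checking off the Device differences that do not matter here:
  field retries in record Address: type int64 changed to float32 -> changes Device's schema-level verdicts only — the decode of this value is the same
  field age in record Address: type int64 changed to bool -> changes Device's schema-level verdicts only — the decode of this value is the same
  removed field attempts from record Device (its key 9 joins the reserved list) -> inert under this dialect — no rule fires on Device and the result does not move
  renamed field weight to price in record Address -> inert under this dialect — no rule fires on Device and the result does not move
  field zip in record Device: type int64 changed to float64 -> changes Device's schema-level verdicts only — the decode of this value is the same
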